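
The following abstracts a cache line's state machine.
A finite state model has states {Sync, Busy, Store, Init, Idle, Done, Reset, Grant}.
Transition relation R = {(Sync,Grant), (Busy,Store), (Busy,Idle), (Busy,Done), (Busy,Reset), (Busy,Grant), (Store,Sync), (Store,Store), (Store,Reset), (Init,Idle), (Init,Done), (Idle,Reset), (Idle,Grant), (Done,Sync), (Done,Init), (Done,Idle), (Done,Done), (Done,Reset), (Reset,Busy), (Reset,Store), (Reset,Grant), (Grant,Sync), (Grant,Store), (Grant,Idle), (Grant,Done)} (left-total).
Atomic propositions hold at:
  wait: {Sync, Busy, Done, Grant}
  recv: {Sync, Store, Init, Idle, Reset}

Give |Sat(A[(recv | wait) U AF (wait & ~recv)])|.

Sat(recv | wait) = {Sync, Busy, Store, Init, Idle, Done, Reset, Grant}
Sat(~recv) = {Busy, Done, Grant}
Sat(wait & ~recv) = {Busy, Done, Grant}
AF (wait & ~recv): least fixpoint, start Z0 = {Busy, Done, Grant}, add states with every successor in Z. Z1 = {Sync, Busy, Done, Grant}; fixed.
Sat(AF (wait & ~recv)) = {Sync, Busy, Done, Grant}
A[(recv | wait) U AF (wait & ~recv)]: least fixpoint, start Z0 = Sat(AF (wait & ~recv)) = {Sync, Busy, Done, Grant}, add states in Sat(recv | wait) with every successor in Z. Already a fixed point.
Sat(A[(recv | wait) U AF (wait & ~recv)]) = {Sync, Busy, Done, Grant}
|Sat(A[(recv | wait) U AF (wait & ~recv)])| = |{Sync, Busy, Done, Grant}| = 4.

4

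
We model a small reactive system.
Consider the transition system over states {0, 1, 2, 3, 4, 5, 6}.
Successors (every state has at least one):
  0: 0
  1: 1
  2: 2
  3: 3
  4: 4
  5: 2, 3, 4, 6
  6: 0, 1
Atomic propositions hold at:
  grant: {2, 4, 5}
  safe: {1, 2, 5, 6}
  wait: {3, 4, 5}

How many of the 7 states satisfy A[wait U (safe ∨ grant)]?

Sat(safe ∨ grant) = {1, 2, 4, 5, 6}
A[wait U (safe ∨ grant)]: least fixpoint, start Z0 = Sat((safe ∨ grant)) = {1, 2, 4, 5, 6}, add states in Sat(wait) with every successor in Z. Already a fixed point.
Sat(A[wait U (safe ∨ grant)]) = {1, 2, 4, 5, 6}
|Sat(A[wait U (safe ∨ grant)])| = |{1, 2, 4, 5, 6}| = 5.

5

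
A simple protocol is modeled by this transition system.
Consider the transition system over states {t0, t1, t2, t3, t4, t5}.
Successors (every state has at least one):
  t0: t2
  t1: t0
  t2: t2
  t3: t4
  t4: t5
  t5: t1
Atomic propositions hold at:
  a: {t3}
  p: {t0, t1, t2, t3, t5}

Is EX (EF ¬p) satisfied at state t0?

Sat(¬p) = {t4}
EF ¬p: least fixpoint, start Z0 = {t4}, add states with some successor in Z. Z1 = {t3, t4}; fixed.
Sat(EF ¬p) = {t3, t4}
Sat(EX (EF ¬p)) = {s : some successor in {t3, t4}} = {t3}
t0 ∉ Sat(EX (EF ¬p)) = {t3}, so the formula does not hold at t0.

No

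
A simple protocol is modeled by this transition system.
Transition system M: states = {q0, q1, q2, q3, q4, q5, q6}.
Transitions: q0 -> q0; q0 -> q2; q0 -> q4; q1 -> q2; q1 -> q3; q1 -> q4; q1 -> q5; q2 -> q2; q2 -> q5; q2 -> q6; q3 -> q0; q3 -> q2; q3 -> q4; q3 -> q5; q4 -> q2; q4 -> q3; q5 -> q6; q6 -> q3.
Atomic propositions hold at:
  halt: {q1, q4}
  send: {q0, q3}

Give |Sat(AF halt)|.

2

AF halt: least fixpoint, start Z0 = {q1, q4}, add states with every successor in Z. Already a fixed point.
Sat(AF halt) = {q1, q4}
|Sat(AF halt)| = |{q1, q4}| = 2.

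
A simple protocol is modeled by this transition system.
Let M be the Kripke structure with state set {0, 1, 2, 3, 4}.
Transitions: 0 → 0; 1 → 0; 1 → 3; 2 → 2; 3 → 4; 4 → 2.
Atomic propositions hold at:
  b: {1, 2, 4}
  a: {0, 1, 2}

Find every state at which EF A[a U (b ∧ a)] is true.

Sat(b ∧ a) = {1, 2}
A[a U (b ∧ a)]: least fixpoint, start Z0 = Sat((b ∧ a)) = {1, 2}, add states in Sat(a) with every successor in Z. Already a fixed point.
Sat(A[a U (b ∧ a)]) = {1, 2}
EF A[a U (b ∧ a)]: least fixpoint, start Z0 = {1, 2}, add states with some successor in Z. Z1 = {1, 2, 4}; Z2 = {1, 2, 3, 4}; fixed.
Sat(EF A[a U (b ∧ a)]) = {1, 2, 3, 4}

{1, 2, 3, 4}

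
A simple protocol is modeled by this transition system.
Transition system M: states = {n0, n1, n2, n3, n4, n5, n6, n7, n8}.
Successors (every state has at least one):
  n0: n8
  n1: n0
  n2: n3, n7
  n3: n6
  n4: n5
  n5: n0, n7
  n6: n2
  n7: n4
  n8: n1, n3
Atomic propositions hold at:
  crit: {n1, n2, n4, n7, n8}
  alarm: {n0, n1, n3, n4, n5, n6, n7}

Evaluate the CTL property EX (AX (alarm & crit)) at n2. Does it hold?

Yes

Sat(alarm & crit) = {n1, n4, n7}
Sat(AX (alarm & crit)) = {s : every successor in {n1, n4, n7}} = {n7}
Sat(EX (AX (alarm & crit))) = {s : some successor in {n7}} = {n2, n5}
n2 ∈ Sat(EX (AX (alarm & crit))) = {n2, n5}, so the formula holds at n2.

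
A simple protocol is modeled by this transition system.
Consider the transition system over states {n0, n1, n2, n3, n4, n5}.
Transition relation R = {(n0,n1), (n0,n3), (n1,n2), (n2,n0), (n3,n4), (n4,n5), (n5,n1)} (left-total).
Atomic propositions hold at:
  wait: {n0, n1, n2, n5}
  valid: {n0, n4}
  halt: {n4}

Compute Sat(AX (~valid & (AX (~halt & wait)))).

Sat(~valid) = {n1, n2, n3, n5}
Sat(~halt) = {n0, n1, n2, n3, n5}
Sat(~halt & wait) = {n0, n1, n2, n5}
Sat(AX (~halt & wait)) = {s : every successor in {n0, n1, n2, n5}} = {n1, n2, n4, n5}
Sat(~valid & (AX (~halt & wait))) = {n1, n2, n5}
Sat(AX (~valid & (AX (~halt & wait)))) = {s : every successor in {n1, n2, n5}} = {n1, n4, n5}

{n1, n4, n5}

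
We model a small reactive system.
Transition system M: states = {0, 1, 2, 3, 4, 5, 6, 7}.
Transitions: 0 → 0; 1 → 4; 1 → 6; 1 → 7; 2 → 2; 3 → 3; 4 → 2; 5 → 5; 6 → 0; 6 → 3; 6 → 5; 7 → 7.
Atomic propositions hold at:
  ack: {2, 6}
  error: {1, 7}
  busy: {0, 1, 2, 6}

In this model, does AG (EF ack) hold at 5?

EF ack: least fixpoint, start Z0 = {2, 6}, add states with some successor in Z. Z1 = {1, 2, 4, 6}; fixed.
Sat(EF ack) = {1, 2, 4, 6}
AG (EF ack): greatest fixpoint, start Z0 = {1, 2, 4, 6}, keep only states in Sat with every successor in Z. Z1 = {2, 4}; fixed.
Sat(AG (EF ack)) = {2, 4}
5 ∉ Sat(AG (EF ack)) = {2, 4}, so the formula does not hold at 5.

No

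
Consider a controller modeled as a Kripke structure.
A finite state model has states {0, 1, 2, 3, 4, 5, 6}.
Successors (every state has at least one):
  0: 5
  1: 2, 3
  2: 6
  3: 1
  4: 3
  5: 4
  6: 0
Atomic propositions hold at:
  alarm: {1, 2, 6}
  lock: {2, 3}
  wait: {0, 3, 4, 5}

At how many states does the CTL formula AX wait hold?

4

Sat(AX wait) = {s : every successor in {0, 3, 4, 5}} = {0, 4, 5, 6}
|Sat(AX wait)| = |{0, 4, 5, 6}| = 4.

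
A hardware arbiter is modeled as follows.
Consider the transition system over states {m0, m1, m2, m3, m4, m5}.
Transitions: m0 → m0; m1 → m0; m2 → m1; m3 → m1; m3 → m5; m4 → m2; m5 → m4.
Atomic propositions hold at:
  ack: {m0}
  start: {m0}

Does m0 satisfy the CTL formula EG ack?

EG ack: greatest fixpoint, start Z0 = {m0}, keep only states in Sat with some successor in Z. Already a fixed point.
Sat(EG ack) = {m0}
m0 ∈ Sat(EG ack) = {m0}, so the formula holds at m0.

Yes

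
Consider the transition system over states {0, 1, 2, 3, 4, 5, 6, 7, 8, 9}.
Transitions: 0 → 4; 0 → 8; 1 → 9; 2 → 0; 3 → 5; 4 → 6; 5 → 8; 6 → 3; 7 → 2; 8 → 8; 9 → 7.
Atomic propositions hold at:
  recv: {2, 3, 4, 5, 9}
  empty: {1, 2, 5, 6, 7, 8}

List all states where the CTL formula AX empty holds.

Sat(AX empty) = {s : every successor in {1, 2, 5, 6, 7, 8}} = {3, 4, 5, 7, 8, 9}

{3, 4, 5, 7, 8, 9}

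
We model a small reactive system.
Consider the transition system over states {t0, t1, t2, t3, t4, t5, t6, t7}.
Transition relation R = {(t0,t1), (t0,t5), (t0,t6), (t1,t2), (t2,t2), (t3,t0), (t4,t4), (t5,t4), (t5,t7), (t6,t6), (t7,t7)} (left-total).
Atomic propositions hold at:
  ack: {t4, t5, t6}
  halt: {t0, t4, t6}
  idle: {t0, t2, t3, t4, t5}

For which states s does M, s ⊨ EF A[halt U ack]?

A[halt U ack]: least fixpoint, start Z0 = Sat(ack) = {t4, t5, t6}, add states in Sat(halt) with every successor in Z. Already a fixed point.
Sat(A[halt U ack]) = {t4, t5, t6}
EF A[halt U ack]: least fixpoint, start Z0 = {t4, t5, t6}, add states with some successor in Z. Z1 = {t0, t4, t5, t6}; Z2 = {t0, t3, t4, t5, t6}; fixed.
Sat(EF A[halt U ack]) = {t0, t3, t4, t5, t6}

{t0, t3, t4, t5, t6}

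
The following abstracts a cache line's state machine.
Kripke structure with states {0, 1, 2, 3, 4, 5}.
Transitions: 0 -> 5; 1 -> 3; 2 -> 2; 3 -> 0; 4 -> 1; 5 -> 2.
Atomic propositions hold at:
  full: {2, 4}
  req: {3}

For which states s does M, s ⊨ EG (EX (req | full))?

{2, 5}

Sat(req | full) = {2, 3, 4}
Sat(EX (req | full)) = {s : some successor in {2, 3, 4}} = {1, 2, 5}
EG (EX (req | full)): greatest fixpoint, start Z0 = {1, 2, 5}, keep only states in Sat with some successor in Z. Z1 = {2, 5}; fixed.
Sat(EG (EX (req | full))) = {2, 5}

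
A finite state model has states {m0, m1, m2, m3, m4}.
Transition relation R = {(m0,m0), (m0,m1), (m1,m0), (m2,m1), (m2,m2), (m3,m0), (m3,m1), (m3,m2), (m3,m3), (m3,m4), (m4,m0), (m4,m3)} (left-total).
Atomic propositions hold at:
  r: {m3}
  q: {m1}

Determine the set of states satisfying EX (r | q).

Sat(r | q) = {m1, m3}
Sat(EX (r | q)) = {s : some successor in {m1, m3}} = {m0, m2, m3, m4}

{m0, m2, m3, m4}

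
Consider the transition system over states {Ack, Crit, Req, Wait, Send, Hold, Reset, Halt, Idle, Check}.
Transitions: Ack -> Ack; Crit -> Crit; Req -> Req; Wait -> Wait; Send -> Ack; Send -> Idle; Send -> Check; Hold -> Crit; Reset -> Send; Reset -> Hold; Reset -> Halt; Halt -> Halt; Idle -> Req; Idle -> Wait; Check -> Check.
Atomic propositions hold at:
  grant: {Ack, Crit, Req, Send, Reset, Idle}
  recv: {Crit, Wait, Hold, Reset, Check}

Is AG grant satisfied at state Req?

AG grant: greatest fixpoint, start Z0 = {Ack, Crit, Req, Send, Reset, Idle}, keep only states in Sat with every successor in Z. Z1 = {Ack, Crit, Req}; fixed.
Sat(AG grant) = {Ack, Crit, Req}
Req ∈ Sat(AG grant) = {Ack, Crit, Req}, so the formula holds at Req.

Yes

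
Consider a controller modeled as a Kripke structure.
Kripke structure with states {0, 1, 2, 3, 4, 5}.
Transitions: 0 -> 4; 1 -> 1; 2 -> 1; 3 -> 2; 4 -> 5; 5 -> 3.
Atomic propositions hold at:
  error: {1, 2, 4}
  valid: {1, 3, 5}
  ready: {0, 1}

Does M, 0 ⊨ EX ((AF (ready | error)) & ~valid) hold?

Sat(ready | error) = {0, 1, 2, 4}
AF (ready | error): least fixpoint, start Z0 = {0, 1, 2, 4}, add states with every successor in Z. Z1 = {0, 1, 2, 3, 4}; Z2 = {0, 1, 2, 3, 4, 5}; fixed.
Sat(AF (ready | error)) = {0, 1, 2, 3, 4, 5}
Sat(~valid) = {0, 2, 4}
Sat((AF (ready | error)) & ~valid) = {0, 2, 4}
Sat(EX ((AF (ready | error)) & ~valid)) = {s : some successor in {0, 2, 4}} = {0, 3}
0 ∈ Sat(EX ((AF (ready | error)) & ~valid)) = {0, 3}, so the formula holds at 0.

Yes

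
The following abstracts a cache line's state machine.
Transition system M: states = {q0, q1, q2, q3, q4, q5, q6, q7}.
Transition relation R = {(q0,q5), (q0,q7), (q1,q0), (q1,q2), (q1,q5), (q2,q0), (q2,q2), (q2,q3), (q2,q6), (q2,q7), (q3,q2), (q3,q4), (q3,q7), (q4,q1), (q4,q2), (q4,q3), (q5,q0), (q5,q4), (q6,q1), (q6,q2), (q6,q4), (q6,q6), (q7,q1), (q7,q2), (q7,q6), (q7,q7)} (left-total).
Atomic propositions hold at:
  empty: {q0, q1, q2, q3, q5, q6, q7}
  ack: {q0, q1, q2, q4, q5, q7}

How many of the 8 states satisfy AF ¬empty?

Sat(¬empty) = {q4}
AF ¬empty: least fixpoint, start Z0 = {q4}, add states with every successor in Z. Already a fixed point.
Sat(AF ¬empty) = {q4}
|Sat(AF ¬empty)| = |{q4}| = 1.

1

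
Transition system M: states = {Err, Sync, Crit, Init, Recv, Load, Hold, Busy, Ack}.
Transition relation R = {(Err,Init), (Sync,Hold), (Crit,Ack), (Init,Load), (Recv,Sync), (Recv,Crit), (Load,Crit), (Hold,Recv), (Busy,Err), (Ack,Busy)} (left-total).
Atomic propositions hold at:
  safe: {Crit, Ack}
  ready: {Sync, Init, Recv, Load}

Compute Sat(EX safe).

Sat(EX safe) = {s : some successor in {Crit, Ack}} = {Crit, Recv, Load}

{Crit, Recv, Load}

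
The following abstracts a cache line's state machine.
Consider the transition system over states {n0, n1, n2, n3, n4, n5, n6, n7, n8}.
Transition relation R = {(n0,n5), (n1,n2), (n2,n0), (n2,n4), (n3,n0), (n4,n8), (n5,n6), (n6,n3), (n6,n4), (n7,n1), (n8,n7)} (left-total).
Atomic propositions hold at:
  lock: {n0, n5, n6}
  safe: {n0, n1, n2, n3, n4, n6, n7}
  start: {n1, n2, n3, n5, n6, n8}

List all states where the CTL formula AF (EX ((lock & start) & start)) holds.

Sat(lock & start) = {n5, n6}
Sat((lock & start) & start) = {n5, n6}
Sat(EX ((lock & start) & start)) = {s : some successor in {n5, n6}} = {n0, n5}
AF (EX ((lock & start) & start)): least fixpoint, start Z0 = {n0, n5}, add states with every successor in Z. Z1 = {n0, n3, n5}; fixed.
Sat(AF (EX ((lock & start) & start))) = {n0, n3, n5}

{n0, n3, n5}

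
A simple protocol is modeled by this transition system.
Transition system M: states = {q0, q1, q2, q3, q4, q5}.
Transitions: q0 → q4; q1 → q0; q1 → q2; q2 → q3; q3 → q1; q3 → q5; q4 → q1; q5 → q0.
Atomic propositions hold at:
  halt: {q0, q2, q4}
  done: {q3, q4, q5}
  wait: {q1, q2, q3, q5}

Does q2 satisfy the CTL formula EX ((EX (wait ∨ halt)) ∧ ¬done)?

Sat(wait ∨ halt) = {q0, q1, q2, q3, q4, q5}
Sat(EX (wait ∨ halt)) = {s : some successor in {q0, q1, q2, q3, q4, q5}} = {q0, q1, q2, q3, q4, q5}
Sat(¬done) = {q0, q1, q2}
Sat((EX (wait ∨ halt)) ∧ ¬done) = {q0, q1, q2}
Sat(EX ((EX (wait ∨ halt)) ∧ ¬done)) = {s : some successor in {q0, q1, q2}} = {q1, q3, q4, q5}
q2 ∉ Sat(EX ((EX (wait ∨ halt)) ∧ ¬done)) = {q1, q3, q4, q5}, so the formula does not hold at q2.

No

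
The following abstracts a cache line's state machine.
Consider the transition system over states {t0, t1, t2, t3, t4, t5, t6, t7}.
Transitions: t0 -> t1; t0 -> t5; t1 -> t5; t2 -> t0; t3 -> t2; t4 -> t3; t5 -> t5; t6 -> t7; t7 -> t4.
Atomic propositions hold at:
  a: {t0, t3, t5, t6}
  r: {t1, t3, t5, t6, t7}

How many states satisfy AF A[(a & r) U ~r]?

6

Sat(a & r) = {t3, t5, t6}
Sat(~r) = {t0, t2, t4}
A[(a & r) U ~r]: least fixpoint, start Z0 = Sat(~r) = {t0, t2, t4}, add states in Sat(a & r) with every successor in Z. Z1 = {t0, t2, t3, t4}; fixed.
Sat(A[(a & r) U ~r]) = {t0, t2, t3, t4}
AF A[(a & r) U ~r]: least fixpoint, start Z0 = {t0, t2, t3, t4}, add states with every successor in Z. Z1 = {t0, t2, t3, t4, t7}; Z2 = {t0, t2, t3, t4, t6, t7}; fixed.
Sat(AF A[(a & r) U ~r]) = {t0, t2, t3, t4, t6, t7}
|Sat(AF A[(a & r) U ~r])| = |{t0, t2, t3, t4, t6, t7}| = 6.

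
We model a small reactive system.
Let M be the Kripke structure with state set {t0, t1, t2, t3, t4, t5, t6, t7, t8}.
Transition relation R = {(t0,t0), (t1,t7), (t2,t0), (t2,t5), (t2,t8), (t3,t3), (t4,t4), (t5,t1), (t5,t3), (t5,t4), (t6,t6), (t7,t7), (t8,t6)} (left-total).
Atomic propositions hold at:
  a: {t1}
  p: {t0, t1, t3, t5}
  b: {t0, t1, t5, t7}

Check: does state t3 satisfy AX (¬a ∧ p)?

Yes

Sat(¬a) = {t0, t2, t3, t4, t5, t6, t7, t8}
Sat(¬a ∧ p) = {t0, t3, t5}
Sat(AX (¬a ∧ p)) = {s : every successor in {t0, t3, t5}} = {t0, t3}
t3 ∈ Sat(AX (¬a ∧ p)) = {t0, t3}, so the formula holds at t3.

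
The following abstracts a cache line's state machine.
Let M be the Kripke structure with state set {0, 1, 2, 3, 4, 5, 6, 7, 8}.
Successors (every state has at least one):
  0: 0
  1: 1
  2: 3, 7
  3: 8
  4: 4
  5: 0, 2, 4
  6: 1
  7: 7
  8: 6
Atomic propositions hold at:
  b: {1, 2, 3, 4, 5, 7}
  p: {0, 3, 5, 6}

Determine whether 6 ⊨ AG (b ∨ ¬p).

No

Sat(¬p) = {1, 2, 4, 7, 8}
Sat(b ∨ ¬p) = {1, 2, 3, 4, 5, 7, 8}
AG (b ∨ ¬p): greatest fixpoint, start Z0 = {1, 2, 3, 4, 5, 7, 8}, keep only states in Sat with every successor in Z. Z1 = {1, 2, 3, 4, 7}; Z2 = {1, 2, 4, 7}; Z3 = {1, 4, 7}; fixed.
Sat(AG (b ∨ ¬p)) = {1, 4, 7}
6 ∉ Sat(AG (b ∨ ¬p)) = {1, 4, 7}, so the formula does not hold at 6.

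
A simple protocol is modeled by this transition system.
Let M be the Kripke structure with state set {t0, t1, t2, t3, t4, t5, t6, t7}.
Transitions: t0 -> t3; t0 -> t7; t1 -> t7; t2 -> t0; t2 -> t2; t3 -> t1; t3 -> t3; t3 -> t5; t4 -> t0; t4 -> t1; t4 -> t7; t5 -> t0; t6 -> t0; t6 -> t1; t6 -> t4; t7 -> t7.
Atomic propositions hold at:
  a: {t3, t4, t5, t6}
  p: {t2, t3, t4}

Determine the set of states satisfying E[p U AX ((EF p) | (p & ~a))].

{t2, t3, t5}

EF p: least fixpoint, start Z0 = {t2, t3, t4}, add states with some successor in Z. Z1 = {t0, t2, t3, t4, t6}; Z2 = {t0, t2, t3, t4, t5, t6}; fixed.
Sat(EF p) = {t0, t2, t3, t4, t5, t6}
Sat(~a) = {t0, t1, t2, t7}
Sat(p & ~a) = {t2}
Sat((EF p) | (p & ~a)) = {t0, t2, t3, t4, t5, t6}
Sat(AX ((EF p) | (p & ~a))) = {s : every successor in {t0, t2, t3, t4, t5, t6}} = {t2, t5}
E[p U AX ((EF p) | (p & ~a))]: least fixpoint, start Z0 = Sat(AX ((EF p) | (p & ~a))) = {t2, t5}, add states in Sat(p) with some successor in Z. Z1 = {t2, t3, t5}; fixed.
Sat(E[p U AX ((EF p) | (p & ~a))]) = {t2, t3, t5}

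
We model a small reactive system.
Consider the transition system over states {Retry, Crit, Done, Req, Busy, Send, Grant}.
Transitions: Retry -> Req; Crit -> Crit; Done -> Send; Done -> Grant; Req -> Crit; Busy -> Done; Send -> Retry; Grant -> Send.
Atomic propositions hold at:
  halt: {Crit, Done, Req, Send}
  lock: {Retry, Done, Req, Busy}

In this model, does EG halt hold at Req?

Yes

EG halt: greatest fixpoint, start Z0 = {Crit, Done, Req, Send}, keep only states in Sat with some successor in Z. Z1 = {Crit, Done, Req}; Z2 = {Crit, Req}; fixed.
Sat(EG halt) = {Crit, Req}
Req ∈ Sat(EG halt) = {Crit, Req}, so the formula holds at Req.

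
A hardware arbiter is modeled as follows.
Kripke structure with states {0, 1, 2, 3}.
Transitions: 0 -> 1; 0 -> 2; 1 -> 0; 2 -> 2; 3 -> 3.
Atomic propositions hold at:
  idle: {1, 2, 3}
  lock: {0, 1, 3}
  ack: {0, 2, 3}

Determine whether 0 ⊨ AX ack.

No

Sat(AX ack) = {s : every successor in {0, 2, 3}} = {1, 2, 3}
0 ∉ Sat(AX ack) = {1, 2, 3}, so the formula does not hold at 0.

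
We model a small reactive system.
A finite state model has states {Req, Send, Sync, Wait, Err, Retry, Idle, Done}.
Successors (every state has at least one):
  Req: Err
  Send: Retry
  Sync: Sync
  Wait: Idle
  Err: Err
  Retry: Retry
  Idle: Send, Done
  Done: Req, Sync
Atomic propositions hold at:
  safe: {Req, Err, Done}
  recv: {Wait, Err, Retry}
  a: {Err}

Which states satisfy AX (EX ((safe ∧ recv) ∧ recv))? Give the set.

Sat(safe ∧ recv) = {Err}
Sat((safe ∧ recv) ∧ recv) = {Err}
Sat(EX ((safe ∧ recv) ∧ recv)) = {s : some successor in {Err}} = {Req, Err}
Sat(AX (EX ((safe ∧ recv) ∧ recv))) = {s : every successor in {Req, Err}} = {Req, Err}

{Req, Err}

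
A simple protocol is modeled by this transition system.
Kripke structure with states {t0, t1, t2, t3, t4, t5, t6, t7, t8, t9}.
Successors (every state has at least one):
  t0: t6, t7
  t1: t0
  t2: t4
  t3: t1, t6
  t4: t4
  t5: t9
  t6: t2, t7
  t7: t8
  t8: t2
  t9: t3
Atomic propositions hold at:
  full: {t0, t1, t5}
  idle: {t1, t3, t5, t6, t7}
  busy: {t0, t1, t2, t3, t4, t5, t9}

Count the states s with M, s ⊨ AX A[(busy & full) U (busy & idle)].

Sat(busy & full) = {t0, t1, t5}
Sat(busy & idle) = {t1, t3, t5}
A[(busy & full) U (busy & idle)]: least fixpoint, start Z0 = Sat((busy & idle)) = {t1, t3, t5}, add states in Sat(busy & full) with every successor in Z. Already a fixed point.
Sat(A[(busy & full) U (busy & idle)]) = {t1, t3, t5}
Sat(AX A[(busy & full) U (busy & idle)]) = {s : every successor in {t1, t3, t5}} = {t9}
|Sat(AX A[(busy & full) U (busy & idle)])| = |{t9}| = 1.

1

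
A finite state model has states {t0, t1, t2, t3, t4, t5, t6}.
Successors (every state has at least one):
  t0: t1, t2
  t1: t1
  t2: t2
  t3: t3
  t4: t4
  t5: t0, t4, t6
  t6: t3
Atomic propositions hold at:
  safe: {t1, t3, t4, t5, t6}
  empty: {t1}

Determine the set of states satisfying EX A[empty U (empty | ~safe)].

Sat(~safe) = {t0, t2}
Sat(empty | ~safe) = {t0, t1, t2}
A[empty U (empty | ~safe)]: least fixpoint, start Z0 = Sat((empty | ~safe)) = {t0, t1, t2}, add states in Sat(empty) with every successor in Z. Already a fixed point.
Sat(A[empty U (empty | ~safe)]) = {t0, t1, t2}
Sat(EX A[empty U (empty | ~safe)]) = {s : some successor in {t0, t1, t2}} = {t0, t1, t2, t5}

{t0, t1, t2, t5}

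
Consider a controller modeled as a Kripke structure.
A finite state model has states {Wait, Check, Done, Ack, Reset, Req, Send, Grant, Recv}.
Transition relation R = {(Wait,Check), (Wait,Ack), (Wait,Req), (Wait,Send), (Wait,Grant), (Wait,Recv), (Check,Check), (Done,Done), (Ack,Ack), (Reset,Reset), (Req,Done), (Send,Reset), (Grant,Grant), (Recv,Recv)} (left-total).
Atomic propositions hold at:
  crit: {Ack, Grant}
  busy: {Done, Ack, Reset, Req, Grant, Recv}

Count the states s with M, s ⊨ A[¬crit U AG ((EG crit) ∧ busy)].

2

Sat(¬crit) = {Wait, Check, Done, Reset, Req, Send, Recv}
EG crit: greatest fixpoint, start Z0 = {Ack, Grant}, keep only states in Sat with some successor in Z. Already a fixed point.
Sat(EG crit) = {Ack, Grant}
Sat((EG crit) ∧ busy) = {Ack, Grant}
AG ((EG crit) ∧ busy): greatest fixpoint, start Z0 = {Ack, Grant}, keep only states in Sat with every successor in Z. Already a fixed point.
Sat(AG ((EG crit) ∧ busy)) = {Ack, Grant}
A[¬crit U AG ((EG crit) ∧ busy)]: least fixpoint, start Z0 = Sat(AG ((EG crit) ∧ busy)) = {Ack, Grant}, add states in Sat(¬crit) with every successor in Z. Already a fixed point.
Sat(A[¬crit U AG ((EG crit) ∧ busy)]) = {Ack, Grant}
|Sat(A[¬crit U AG ((EG crit) ∧ busy)])| = |{Ack, Grant}| = 2.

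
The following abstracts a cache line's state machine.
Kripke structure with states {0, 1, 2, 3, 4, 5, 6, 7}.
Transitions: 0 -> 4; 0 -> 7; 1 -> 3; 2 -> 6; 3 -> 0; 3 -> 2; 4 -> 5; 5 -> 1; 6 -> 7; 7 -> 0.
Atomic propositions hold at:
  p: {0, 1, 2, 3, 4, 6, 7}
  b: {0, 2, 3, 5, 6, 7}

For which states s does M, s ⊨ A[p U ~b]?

Sat(~b) = {1, 4}
A[p U ~b]: least fixpoint, start Z0 = Sat(~b) = {1, 4}, add states in Sat(p) with every successor in Z. Already a fixed point.
Sat(A[p U ~b]) = {1, 4}

{1, 4}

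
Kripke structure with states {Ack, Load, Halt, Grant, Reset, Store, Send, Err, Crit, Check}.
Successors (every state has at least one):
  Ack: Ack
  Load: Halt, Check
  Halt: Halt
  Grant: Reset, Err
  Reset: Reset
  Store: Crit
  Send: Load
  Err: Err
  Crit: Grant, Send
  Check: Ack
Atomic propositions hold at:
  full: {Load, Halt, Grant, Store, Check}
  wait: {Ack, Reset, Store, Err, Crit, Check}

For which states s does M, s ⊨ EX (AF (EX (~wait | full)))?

Sat(~wait) = {Load, Halt, Grant, Send}
Sat(~wait | full) = {Load, Halt, Grant, Store, Send, Check}
Sat(EX (~wait | full)) = {s : some successor in {Load, Halt, Grant, Store, Send, Check}} = {Load, Halt, Send, Crit}
AF (EX (~wait | full)): least fixpoint, start Z0 = {Load, Halt, Send, Crit}, add states with every successor in Z. Z1 = {Load, Halt, Store, Send, Crit}; fixed.
Sat(AF (EX (~wait | full))) = {Load, Halt, Store, Send, Crit}
Sat(EX (AF (EX (~wait | full)))) = {s : some successor in {Load, Halt, Store, Send, Crit}} = {Load, Halt, Store, Send, Crit}

{Load, Halt, Store, Send, Crit}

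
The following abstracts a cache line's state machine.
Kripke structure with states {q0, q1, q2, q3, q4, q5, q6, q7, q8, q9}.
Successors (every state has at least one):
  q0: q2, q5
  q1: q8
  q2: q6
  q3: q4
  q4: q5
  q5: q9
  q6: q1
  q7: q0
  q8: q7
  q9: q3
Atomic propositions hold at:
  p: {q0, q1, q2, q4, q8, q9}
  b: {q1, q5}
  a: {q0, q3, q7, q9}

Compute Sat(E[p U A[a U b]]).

{q0, q1, q4, q5}

A[a U b]: least fixpoint, start Z0 = Sat(b) = {q1, q5}, add states in Sat(a) with every successor in Z. Already a fixed point.
Sat(A[a U b]) = {q1, q5}
E[p U A[a U b]]: least fixpoint, start Z0 = Sat(A[a U b]) = {q1, q5}, add states in Sat(p) with some successor in Z. Z1 = {q0, q1, q4, q5}; fixed.
Sat(E[p U A[a U b]]) = {q0, q1, q4, q5}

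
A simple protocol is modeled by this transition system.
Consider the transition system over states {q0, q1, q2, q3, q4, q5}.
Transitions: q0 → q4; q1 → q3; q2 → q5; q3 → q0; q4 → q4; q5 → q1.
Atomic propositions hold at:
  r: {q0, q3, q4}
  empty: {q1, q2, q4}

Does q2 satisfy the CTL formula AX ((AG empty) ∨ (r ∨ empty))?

No

AG empty: greatest fixpoint, start Z0 = {q1, q2, q4}, keep only states in Sat with every successor in Z. Z1 = {q4}; fixed.
Sat(AG empty) = {q4}
Sat(r ∨ empty) = {q0, q1, q2, q3, q4}
Sat((AG empty) ∨ (r ∨ empty)) = {q0, q1, q2, q3, q4}
Sat(AX ((AG empty) ∨ (r ∨ empty))) = {s : every successor in {q0, q1, q2, q3, q4}} = {q0, q1, q3, q4, q5}
q2 ∉ Sat(AX ((AG empty) ∨ (r ∨ empty))) = {q0, q1, q3, q4, q5}, so the formula does not hold at q2.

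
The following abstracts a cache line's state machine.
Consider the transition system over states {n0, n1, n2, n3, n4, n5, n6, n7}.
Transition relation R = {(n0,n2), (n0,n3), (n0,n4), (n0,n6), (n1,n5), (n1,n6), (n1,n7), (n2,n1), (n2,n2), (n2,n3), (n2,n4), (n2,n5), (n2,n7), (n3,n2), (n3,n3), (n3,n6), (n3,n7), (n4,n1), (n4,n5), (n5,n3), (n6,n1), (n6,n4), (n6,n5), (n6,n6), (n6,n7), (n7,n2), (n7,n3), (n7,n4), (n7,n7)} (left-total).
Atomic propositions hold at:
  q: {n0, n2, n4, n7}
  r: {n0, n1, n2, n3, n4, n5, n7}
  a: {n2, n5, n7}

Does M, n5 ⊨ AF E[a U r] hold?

E[a U r]: least fixpoint, start Z0 = Sat(r) = {n0, n1, n2, n3, n4, n5, n7}, add states in Sat(a) with some successor in Z. Already a fixed point.
Sat(E[a U r]) = {n0, n1, n2, n3, n4, n5, n7}
AF E[a U r]: least fixpoint, start Z0 = {n0, n1, n2, n3, n4, n5, n7}, add states with every successor in Z. Already a fixed point.
Sat(AF E[a U r]) = {n0, n1, n2, n3, n4, n5, n7}
n5 ∈ Sat(AF E[a U r]) = {n0, n1, n2, n3, n4, n5, n7}, so the formula holds at n5.

Yes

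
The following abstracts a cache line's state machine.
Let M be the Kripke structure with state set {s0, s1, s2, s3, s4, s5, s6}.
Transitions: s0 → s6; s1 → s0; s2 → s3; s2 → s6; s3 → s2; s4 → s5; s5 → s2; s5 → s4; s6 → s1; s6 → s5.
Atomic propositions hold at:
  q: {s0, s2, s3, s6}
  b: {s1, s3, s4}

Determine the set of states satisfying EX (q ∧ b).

Sat(q ∧ b) = {s3}
Sat(EX (q ∧ b)) = {s : some successor in {s3}} = {s2}

{s2}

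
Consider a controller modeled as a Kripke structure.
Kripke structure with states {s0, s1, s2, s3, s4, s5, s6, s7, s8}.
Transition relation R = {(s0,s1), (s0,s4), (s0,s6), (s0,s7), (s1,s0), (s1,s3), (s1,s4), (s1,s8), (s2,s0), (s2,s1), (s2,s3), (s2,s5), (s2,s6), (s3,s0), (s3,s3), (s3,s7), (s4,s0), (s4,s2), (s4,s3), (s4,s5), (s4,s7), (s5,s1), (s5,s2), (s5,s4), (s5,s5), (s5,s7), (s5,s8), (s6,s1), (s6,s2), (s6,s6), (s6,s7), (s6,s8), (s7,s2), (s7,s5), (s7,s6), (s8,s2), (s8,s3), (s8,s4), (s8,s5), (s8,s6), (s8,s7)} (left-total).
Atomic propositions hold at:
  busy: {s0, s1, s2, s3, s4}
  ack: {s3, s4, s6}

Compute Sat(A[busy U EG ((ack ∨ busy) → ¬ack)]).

Sat(ack ∨ busy) = {s0, s1, s2, s3, s4, s6}
Sat(¬ack) = {s0, s1, s2, s5, s7, s8}
Sat((ack ∨ busy) → ¬ack) = {s0, s1, s2, s5, s7, s8}
EG ((ack ∨ busy) → ¬ack): greatest fixpoint, start Z0 = {s0, s1, s2, s5, s7, s8}, keep only states in Sat with some successor in Z. Already a fixed point.
Sat(EG ((ack ∨ busy) → ¬ack)) = {s0, s1, s2, s5, s7, s8}
A[busy U EG ((ack ∨ busy) → ¬ack)]: least fixpoint, start Z0 = Sat(EG ((ack ∨ busy) → ¬ack)) = {s0, s1, s2, s5, s7, s8}, add states in Sat(busy) with every successor in Z. Already a fixed point.
Sat(A[busy U EG ((ack ∨ busy) → ¬ack)]) = {s0, s1, s2, s5, s7, s8}

{s0, s1, s2, s5, s7, s8}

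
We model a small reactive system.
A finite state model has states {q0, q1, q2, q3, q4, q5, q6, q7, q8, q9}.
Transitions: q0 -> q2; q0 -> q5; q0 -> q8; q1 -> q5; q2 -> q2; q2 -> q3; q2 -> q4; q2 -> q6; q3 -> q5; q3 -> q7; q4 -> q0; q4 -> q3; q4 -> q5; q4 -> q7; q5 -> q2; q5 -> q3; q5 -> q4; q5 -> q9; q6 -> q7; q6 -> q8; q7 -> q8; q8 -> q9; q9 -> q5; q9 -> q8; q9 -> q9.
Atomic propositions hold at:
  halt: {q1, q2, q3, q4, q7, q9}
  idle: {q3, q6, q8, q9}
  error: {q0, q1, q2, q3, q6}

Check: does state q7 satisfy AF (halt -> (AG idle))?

Yes

AG idle: greatest fixpoint, start Z0 = {q3, q6, q8, q9}, keep only states in Sat with every successor in Z. Z1 = {q8}; Z2 = ∅; fixed.
Sat(AG idle) = ∅
Sat(halt -> (AG idle)) = {q0, q5, q6, q8}
AF (halt -> (AG idle)): least fixpoint, start Z0 = {q0, q5, q6, q8}, add states with every successor in Z. Z1 = {q0, q1, q5, q6, q7, q8}; Z2 = {q0, q1, q3, q5, q6, q7, q8}; Z3 = {q0, q1, q3, q4, q5, q6, q7, q8}; fixed.
Sat(AF (halt -> (AG idle))) = {q0, q1, q3, q4, q5, q6, q7, q8}
q7 ∈ Sat(AF (halt -> (AG idle))) = {q0, q1, q3, q4, q5, q6, q7, q8}, so the formula holds at q7.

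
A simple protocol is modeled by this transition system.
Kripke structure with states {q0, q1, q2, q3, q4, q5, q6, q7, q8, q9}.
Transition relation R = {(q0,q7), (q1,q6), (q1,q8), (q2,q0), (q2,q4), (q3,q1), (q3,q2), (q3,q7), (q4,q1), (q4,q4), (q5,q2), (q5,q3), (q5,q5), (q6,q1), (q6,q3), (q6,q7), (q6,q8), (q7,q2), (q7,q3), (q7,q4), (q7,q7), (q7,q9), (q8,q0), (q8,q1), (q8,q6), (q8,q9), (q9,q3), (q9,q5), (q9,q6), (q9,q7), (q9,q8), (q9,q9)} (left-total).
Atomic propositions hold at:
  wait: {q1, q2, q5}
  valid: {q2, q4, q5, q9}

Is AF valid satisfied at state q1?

No

AF valid: least fixpoint, start Z0 = {q2, q4, q5, q9}, add states with every successor in Z. Already a fixed point.
Sat(AF valid) = {q2, q4, q5, q9}
q1 ∉ Sat(AF valid) = {q2, q4, q5, q9}, so the formula does not hold at q1.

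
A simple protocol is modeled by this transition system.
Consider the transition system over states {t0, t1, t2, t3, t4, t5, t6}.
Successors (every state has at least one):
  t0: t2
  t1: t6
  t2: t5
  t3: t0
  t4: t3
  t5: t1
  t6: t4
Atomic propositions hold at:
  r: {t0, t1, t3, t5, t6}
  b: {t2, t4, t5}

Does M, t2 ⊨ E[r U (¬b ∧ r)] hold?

Sat(¬b) = {t0, t1, t3, t6}
Sat(¬b ∧ r) = {t0, t1, t3, t6}
E[r U (¬b ∧ r)]: least fixpoint, start Z0 = Sat((¬b ∧ r)) = {t0, t1, t3, t6}, add states in Sat(r) with some successor in Z. Z1 = {t0, t1, t3, t5, t6}; fixed.
Sat(E[r U (¬b ∧ r)]) = {t0, t1, t3, t5, t6}
t2 ∉ Sat(E[r U (¬b ∧ r)]) = {t0, t1, t3, t5, t6}, so the formula does not hold at t2.

No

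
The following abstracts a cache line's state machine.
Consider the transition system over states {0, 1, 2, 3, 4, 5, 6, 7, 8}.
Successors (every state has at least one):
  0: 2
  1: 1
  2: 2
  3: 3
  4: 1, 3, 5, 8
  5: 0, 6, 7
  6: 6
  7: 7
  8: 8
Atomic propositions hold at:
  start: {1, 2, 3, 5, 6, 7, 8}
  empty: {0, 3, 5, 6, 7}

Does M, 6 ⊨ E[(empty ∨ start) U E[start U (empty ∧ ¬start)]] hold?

No

Sat(empty ∨ start) = {0, 1, 2, 3, 5, 6, 7, 8}
Sat(¬start) = {0, 4}
Sat(empty ∧ ¬start) = {0}
E[start U (empty ∧ ¬start)]: least fixpoint, start Z0 = Sat((empty ∧ ¬start)) = {0}, add states in Sat(start) with some successor in Z. Z1 = {0, 5}; fixed.
Sat(E[start U (empty ∧ ¬start)]) = {0, 5}
E[(empty ∨ start) U E[start U (empty ∧ ¬start)]]: least fixpoint, start Z0 = Sat(E[start U (empty ∧ ¬start)]) = {0, 5}, add states in Sat(empty ∨ start) with some successor in Z. Already a fixed point.
Sat(E[(empty ∨ start) U E[start U (empty ∧ ¬start)]]) = {0, 5}
6 ∉ Sat(E[(empty ∨ start) U E[start U (empty ∧ ¬start)]]) = {0, 5}, so the formula does not hold at 6.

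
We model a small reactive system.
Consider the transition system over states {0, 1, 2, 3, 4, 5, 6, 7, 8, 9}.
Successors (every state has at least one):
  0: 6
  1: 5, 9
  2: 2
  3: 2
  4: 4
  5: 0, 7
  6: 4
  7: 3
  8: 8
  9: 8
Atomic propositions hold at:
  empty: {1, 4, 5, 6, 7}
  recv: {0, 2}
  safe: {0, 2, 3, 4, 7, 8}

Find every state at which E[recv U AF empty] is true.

{0, 1, 4, 5, 6, 7}

AF empty: least fixpoint, start Z0 = {1, 4, 5, 6, 7}, add states with every successor in Z. Z1 = {0, 1, 4, 5, 6, 7}; fixed.
Sat(AF empty) = {0, 1, 4, 5, 6, 7}
E[recv U AF empty]: least fixpoint, start Z0 = Sat(AF empty) = {0, 1, 4, 5, 6, 7}, add states in Sat(recv) with some successor in Z. Already a fixed point.
Sat(E[recv U AF empty]) = {0, 1, 4, 5, 6, 7}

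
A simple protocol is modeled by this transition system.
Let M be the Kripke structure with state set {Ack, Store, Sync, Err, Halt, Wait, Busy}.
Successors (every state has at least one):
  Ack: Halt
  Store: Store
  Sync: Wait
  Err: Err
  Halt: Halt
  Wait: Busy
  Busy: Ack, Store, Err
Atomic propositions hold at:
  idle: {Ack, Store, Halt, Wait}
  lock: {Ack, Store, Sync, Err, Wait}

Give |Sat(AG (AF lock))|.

AF lock: least fixpoint, start Z0 = {Ack, Store, Sync, Err, Wait}, add states with every successor in Z. Z1 = {Ack, Store, Sync, Err, Wait, Busy}; fixed.
Sat(AF lock) = {Ack, Store, Sync, Err, Wait, Busy}
AG (AF lock): greatest fixpoint, start Z0 = {Ack, Store, Sync, Err, Wait, Busy}, keep only states in Sat with every successor in Z. Z1 = {Store, Sync, Err, Wait, Busy}; Z2 = {Store, Sync, Err, Wait}; Z3 = {Store, Sync, Err}; Z4 = {Store, Err}; fixed.
Sat(AG (AF lock)) = {Store, Err}
|Sat(AG (AF lock))| = |{Store, Err}| = 2.

2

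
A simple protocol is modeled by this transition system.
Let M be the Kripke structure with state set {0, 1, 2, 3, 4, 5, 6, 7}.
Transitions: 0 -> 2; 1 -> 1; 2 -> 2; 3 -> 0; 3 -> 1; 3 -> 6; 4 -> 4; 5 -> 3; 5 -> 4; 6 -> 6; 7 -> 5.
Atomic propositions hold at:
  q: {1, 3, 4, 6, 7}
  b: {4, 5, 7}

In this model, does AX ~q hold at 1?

Sat(~q) = {0, 2, 5}
Sat(AX ~q) = {s : every successor in {0, 2, 5}} = {0, 2, 7}
1 ∉ Sat(AX ~q) = {0, 2, 7}, so the formula does not hold at 1.

No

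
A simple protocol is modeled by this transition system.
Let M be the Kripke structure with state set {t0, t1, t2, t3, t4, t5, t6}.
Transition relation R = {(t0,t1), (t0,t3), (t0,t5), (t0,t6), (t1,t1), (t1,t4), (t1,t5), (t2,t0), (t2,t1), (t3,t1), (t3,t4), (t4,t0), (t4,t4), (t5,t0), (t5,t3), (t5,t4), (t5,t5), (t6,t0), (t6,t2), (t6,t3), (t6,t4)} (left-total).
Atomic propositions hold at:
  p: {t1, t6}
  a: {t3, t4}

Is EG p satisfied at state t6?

No

EG p: greatest fixpoint, start Z0 = {t1, t6}, keep only states in Sat with some successor in Z. Z1 = {t1}; fixed.
Sat(EG p) = {t1}
t6 ∉ Sat(EG p) = {t1}, so the formula does not hold at t6.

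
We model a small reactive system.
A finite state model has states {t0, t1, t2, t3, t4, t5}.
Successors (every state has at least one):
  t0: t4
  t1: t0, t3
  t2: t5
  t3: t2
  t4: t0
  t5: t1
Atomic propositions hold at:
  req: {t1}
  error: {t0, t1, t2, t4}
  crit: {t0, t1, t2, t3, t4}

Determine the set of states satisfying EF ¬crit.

Sat(¬crit) = {t5}
EF ¬crit: least fixpoint, start Z0 = {t5}, add states with some successor in Z. Z1 = {t2, t5}; Z2 = {t2, t3, t5}; Z3 = {t1, t2, t3, t5}; fixed.
Sat(EF ¬crit) = {t1, t2, t3, t5}

{t1, t2, t3, t5}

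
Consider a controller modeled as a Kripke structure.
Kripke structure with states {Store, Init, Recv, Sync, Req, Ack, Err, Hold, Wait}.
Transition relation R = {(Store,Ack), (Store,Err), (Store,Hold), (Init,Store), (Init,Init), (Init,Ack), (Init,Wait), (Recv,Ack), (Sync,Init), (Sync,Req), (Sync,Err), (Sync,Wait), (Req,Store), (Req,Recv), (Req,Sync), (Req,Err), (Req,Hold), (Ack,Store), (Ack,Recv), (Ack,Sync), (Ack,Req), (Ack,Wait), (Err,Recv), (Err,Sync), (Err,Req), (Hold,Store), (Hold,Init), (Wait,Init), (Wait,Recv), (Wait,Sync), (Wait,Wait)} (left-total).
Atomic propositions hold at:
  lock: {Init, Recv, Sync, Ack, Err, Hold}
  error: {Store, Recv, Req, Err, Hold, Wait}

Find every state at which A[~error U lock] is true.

Sat(~error) = {Init, Sync, Ack}
A[~error U lock]: least fixpoint, start Z0 = Sat(lock) = {Init, Recv, Sync, Ack, Err, Hold}, add states in Sat(~error) with every successor in Z. Already a fixed point.
Sat(A[~error U lock]) = {Init, Recv, Sync, Ack, Err, Hold}

{Init, Recv, Sync, Ack, Err, Hold}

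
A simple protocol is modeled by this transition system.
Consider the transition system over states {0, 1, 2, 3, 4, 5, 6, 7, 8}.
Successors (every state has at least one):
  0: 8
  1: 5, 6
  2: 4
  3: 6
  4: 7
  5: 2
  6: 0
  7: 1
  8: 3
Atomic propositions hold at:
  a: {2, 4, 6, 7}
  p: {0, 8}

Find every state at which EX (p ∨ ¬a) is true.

{0, 1, 6, 7, 8}

Sat(¬a) = {0, 1, 3, 5, 8}
Sat(p ∨ ¬a) = {0, 1, 3, 5, 8}
Sat(EX (p ∨ ¬a)) = {s : some successor in {0, 1, 3, 5, 8}} = {0, 1, 6, 7, 8}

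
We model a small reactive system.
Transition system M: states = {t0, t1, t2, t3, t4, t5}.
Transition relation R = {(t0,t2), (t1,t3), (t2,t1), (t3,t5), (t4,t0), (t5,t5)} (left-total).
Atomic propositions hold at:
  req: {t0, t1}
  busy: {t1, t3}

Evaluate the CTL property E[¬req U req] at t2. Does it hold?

Sat(¬req) = {t2, t3, t4, t5}
E[¬req U req]: least fixpoint, start Z0 = Sat(req) = {t0, t1}, add states in Sat(¬req) with some successor in Z. Z1 = {t0, t1, t2, t4}; fixed.
Sat(E[¬req U req]) = {t0, t1, t2, t4}
t2 ∈ Sat(E[¬req U req]) = {t0, t1, t2, t4}, so the formula holds at t2.

Yes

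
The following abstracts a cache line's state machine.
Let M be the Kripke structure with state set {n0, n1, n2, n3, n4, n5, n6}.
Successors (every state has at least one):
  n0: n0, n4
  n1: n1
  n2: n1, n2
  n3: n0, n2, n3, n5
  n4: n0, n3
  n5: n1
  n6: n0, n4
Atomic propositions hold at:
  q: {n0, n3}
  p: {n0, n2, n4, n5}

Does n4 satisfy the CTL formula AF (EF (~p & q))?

Yes

Sat(~p) = {n1, n3, n6}
Sat(~p & q) = {n3}
EF (~p & q): least fixpoint, start Z0 = {n3}, add states with some successor in Z. Z1 = {n3, n4}; Z2 = {n0, n3, n4, n6}; fixed.
Sat(EF (~p & q)) = {n0, n3, n4, n6}
AF (EF (~p & q)): least fixpoint, start Z0 = {n0, n3, n4, n6}, add states with every successor in Z. Already a fixed point.
Sat(AF (EF (~p & q))) = {n0, n3, n4, n6}
n4 ∈ Sat(AF (EF (~p & q))) = {n0, n3, n4, n6}, so the formula holds at n4.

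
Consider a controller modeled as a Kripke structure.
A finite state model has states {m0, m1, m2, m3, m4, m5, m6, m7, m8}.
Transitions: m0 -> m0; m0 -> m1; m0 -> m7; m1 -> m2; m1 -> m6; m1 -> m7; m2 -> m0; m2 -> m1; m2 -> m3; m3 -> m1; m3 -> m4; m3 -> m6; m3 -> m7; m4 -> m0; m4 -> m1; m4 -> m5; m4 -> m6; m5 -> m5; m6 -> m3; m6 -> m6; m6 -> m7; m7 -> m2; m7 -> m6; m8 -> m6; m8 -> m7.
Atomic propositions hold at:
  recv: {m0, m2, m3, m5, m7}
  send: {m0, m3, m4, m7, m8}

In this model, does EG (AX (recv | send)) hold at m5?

Sat(recv | send) = {m0, m2, m3, m4, m5, m7, m8}
Sat(AX (recv | send)) = {s : every successor in {m0, m2, m3, m4, m5, m7, m8}} = {m5}
EG (AX (recv | send)): greatest fixpoint, start Z0 = {m5}, keep only states in Sat with some successor in Z. Already a fixed point.
Sat(EG (AX (recv | send))) = {m5}
m5 ∈ Sat(EG (AX (recv | send))) = {m5}, so the formula holds at m5.

Yes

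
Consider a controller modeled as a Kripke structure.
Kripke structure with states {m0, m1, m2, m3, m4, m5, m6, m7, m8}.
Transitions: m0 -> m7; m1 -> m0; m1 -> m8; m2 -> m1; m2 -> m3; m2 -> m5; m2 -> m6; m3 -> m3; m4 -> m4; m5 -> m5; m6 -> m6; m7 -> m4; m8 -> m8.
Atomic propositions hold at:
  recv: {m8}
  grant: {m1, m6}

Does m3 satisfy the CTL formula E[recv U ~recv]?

Sat(~recv) = {m0, m1, m2, m3, m4, m5, m6, m7}
E[recv U ~recv]: least fixpoint, start Z0 = Sat(~recv) = {m0, m1, m2, m3, m4, m5, m6, m7}, add states in Sat(recv) with some successor in Z. Already a fixed point.
Sat(E[recv U ~recv]) = {m0, m1, m2, m3, m4, m5, m6, m7}
m3 ∈ Sat(E[recv U ~recv]) = {m0, m1, m2, m3, m4, m5, m6, m7}, so the formula holds at m3.

Yes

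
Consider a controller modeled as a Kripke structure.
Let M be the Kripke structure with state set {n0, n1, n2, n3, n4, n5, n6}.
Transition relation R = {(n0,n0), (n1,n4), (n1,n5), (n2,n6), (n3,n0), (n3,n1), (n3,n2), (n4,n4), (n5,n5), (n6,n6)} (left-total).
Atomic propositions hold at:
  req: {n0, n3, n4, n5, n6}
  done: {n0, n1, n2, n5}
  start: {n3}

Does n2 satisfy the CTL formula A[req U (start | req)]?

Sat(start | req) = {n0, n3, n4, n5, n6}
A[req U (start | req)]: least fixpoint, start Z0 = Sat((start | req)) = {n0, n3, n4, n5, n6}, add states in Sat(req) with every successor in Z. Already a fixed point.
Sat(A[req U (start | req)]) = {n0, n3, n4, n5, n6}
n2 ∉ Sat(A[req U (start | req)]) = {n0, n3, n4, n5, n6}, so the formula does not hold at n2.

No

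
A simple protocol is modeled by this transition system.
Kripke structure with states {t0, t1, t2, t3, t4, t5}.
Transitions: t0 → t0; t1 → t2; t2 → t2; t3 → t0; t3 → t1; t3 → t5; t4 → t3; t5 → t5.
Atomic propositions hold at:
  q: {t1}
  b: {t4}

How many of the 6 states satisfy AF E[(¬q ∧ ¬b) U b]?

Sat(¬q) = {t0, t2, t3, t4, t5}
Sat(¬b) = {t0, t1, t2, t3, t5}
Sat(¬q ∧ ¬b) = {t0, t2, t3, t5}
E[(¬q ∧ ¬b) U b]: least fixpoint, start Z0 = Sat(b) = {t4}, add states in Sat(¬q ∧ ¬b) with some successor in Z. Already a fixed point.
Sat(E[(¬q ∧ ¬b) U b]) = {t4}
AF E[(¬q ∧ ¬b) U b]: least fixpoint, start Z0 = {t4}, add states with every successor in Z. Already a fixed point.
Sat(AF E[(¬q ∧ ¬b) U b]) = {t4}
|Sat(AF E[(¬q ∧ ¬b) U b])| = |{t4}| = 1.

1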